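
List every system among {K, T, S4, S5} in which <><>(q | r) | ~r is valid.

T, S4, S5

K-tableau for the negation ~(<><>(q | r) | ~r):
1. ~(<><>(q | r) | ~r), u
2. ~<><>(q | r), u
3. r, u
Complete open branch: countermodel on a K-frame, so not valid in K.
T-tableau for the negation ~(<><>(q | r) | ~r):
1. ~(<><>(q | r) | ~r), u
2. ~<><>(q | r), u
3. r, u
4. ~<>(q | r), u
5. ~(q | r), u
6. ~q, u
7. ~r, u
Accessibility: uRu
Branch closes: r and ~r both at u.
Every branch closes (one shown): valid in T, hence also in S4, S5 (every theorem of T is a theorem of S4 and S5).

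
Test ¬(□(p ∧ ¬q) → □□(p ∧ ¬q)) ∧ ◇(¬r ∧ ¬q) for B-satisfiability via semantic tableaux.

1. ¬(□(p ∧ ¬q) → □□(p ∧ ¬q)) ∧ ◇(¬r ∧ ¬q), 0
2. ¬(□(p ∧ ¬q) → □□(p ∧ ¬q)), 0
3. ◇(¬r ∧ ¬q), 0
4. □(p ∧ ¬q), 0
5. ¬□□(p ∧ ¬q), 0
6. p ∧ ¬q, 0
7. p, 0
8. ¬q, 0
9. ¬r ∧ ¬q, 1
10. ¬r, 1
11. ¬q, 1
12. p ∧ ¬q, 1
13. p, 1
14. ¬□(p ∧ ¬q), 2
15. p ∧ ¬q, 2
16. p, 2
17. ¬q, 2
18. ¬(p ∧ ¬q), 3
19. q, 3
Accessibility: 0R0, 0R1, 0R2, 1R0, 1R1, 2R0, 2R2, 2R3, 3R2, 3R3

Satisfiable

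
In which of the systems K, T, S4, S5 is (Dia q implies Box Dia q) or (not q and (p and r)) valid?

S5

S4-tableau for the negation not ((Dia q implies Box Dia q) or (not q and (p and r))):
1. not ((Dia q implies Box Dia q) or (not q and (p and r))), w0
2. not (Dia q implies Box Dia q), w0   [neg-or-rule on 1]
3. not (not q and (p and r)), w0   [neg-or-rule on 1]
4. Dia q, w0   [neg-implies-rule on 2]
5. not Box Dia q, w0   [neg-implies-rule on 2]
6. not (p and r), w0   [neg-and-rule on 3 (branches; this branch)]
7. not r, w0   [neg-and-rule on 6 (branches; this branch)]
8. q, w1   [Dia-rule on 4: fresh world w1, w0Rw1]
9. not Dia q, w2   [neg-Box-rule on 5: fresh world w2, w0Rw2]
10. not q, w2   [neg-Dia-rule on 9 via w2Rw2]
Accessibility: w0Rw0, w0Rw1, w0Rw2, w1Rw1, w2Rw2
Complete open branch: countermodel on an S4-frame, so not valid in S4, nor in K, T (the same frame is also a K-frame and a T-frame).
S5-tableau for the negation not ((Dia q implies Box Dia q) or (not q and (p and r))):
1. not ((Dia q implies Box Dia q) or (not q and (p and r))), w0
2. not (Dia q implies Box Dia q), w0   [neg-or-rule on 1]
3. not (not q and (p and r)), w0   [neg-or-rule on 1]
4. Dia q, w0   [neg-implies-rule on 2]
5. not Box Dia q, w0   [neg-implies-rule on 2]
6. not (p and r), w0   [neg-and-rule on 3 (branches; this branch)]
7. not r, w0   [neg-and-rule on 6 (branches; this branch)]
8. q, w1   [Dia-rule on 4: fresh world w1, w0Rw1]
9. not Dia q, w2   [neg-Box-rule on 5: fresh world w2, w0Rw2]
10. not q, w0   [neg-Dia-rule on 9 via w2Rw0]
11. not q, w1   [neg-Dia-rule on 9 via w2Rw1]
Accessibility: w0Rw0, w0Rw1, w0Rw2, w1Rw0, w1Rw1, w1Rw2, w2Rw0, w2Rw1, w2Rw2
Branch closes: q and not q both at w1.
Every branch closes (one shown): valid in S5.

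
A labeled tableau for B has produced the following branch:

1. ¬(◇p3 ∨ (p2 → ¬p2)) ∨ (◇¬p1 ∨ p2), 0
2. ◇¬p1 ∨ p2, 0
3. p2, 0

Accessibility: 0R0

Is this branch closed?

No, open

There is no literal clash: for every atom and world, at most one sign appears.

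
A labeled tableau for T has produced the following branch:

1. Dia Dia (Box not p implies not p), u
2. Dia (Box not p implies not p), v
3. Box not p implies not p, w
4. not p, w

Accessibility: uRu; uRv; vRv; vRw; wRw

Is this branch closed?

Not closed

No world carries both an atom and its negation.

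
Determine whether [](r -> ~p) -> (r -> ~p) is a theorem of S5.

Tableau for the negation ~([](r -> ~p) -> (r -> ~p)):
1. ~([](r -> ~p) -> (r -> ~p)), u
2. [](r -> ~p), u
3. ~(r -> ~p), u
4. r, u
5. p, u
6. r -> ~p, u
7. ~p, u
Accessibility: uRu
Branch closes: p and ~p both at u.
Every branch of the negation's tableau closes; the branch above is one of them.

Yes, valid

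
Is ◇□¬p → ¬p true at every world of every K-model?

Tableau for the negation ¬(◇□¬p → ¬p):
1. ¬(◇□¬p → ¬p), u
2. ◇□¬p, u
3. p, u
4. □¬p, v
Accessibility: uRv
The negation has an open branch (countermodel exists).

No, not valid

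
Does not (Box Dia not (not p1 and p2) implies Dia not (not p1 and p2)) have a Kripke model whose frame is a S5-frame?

Unsatisfiable (every branch closes)

1. not (Box Dia not (not p1 and p2) implies Dia not (not p1 and p2)), u
2. Box Dia not (not p1 and p2), u   [neg-implies-rule on 1]
3. not Dia not (not p1 and p2), u   [neg-implies-rule on 1]
4. Dia not (not p1 and p2), u   [Box-rule on 2 via uRu]
5. not p1 and p2, u   [neg-Dia-rule on 3 via uRu]
6. not p1, u   [and-rule on 5]
7. p2, u   [and-rule on 5]
8. not (not p1 and p2), v   [Dia-rule on 4: fresh world v, uRv]
9. Dia not (not p1 and p2), v   [Box-rule on 2 via uRv]
10. not p1 and p2, v   [neg-Dia-rule on 3 via uRv]
11. not p1, v   [and-rule on 10]
12. p2, v   [and-rule on 10]
13. not p2, v   [neg-and-rule on 8 (branches; this branch)]
Accessibility: uRu, uRv, vRu, vRv
Branch closes: p2 and not p2 both at v.
Every branch closes; the branch above is one of them.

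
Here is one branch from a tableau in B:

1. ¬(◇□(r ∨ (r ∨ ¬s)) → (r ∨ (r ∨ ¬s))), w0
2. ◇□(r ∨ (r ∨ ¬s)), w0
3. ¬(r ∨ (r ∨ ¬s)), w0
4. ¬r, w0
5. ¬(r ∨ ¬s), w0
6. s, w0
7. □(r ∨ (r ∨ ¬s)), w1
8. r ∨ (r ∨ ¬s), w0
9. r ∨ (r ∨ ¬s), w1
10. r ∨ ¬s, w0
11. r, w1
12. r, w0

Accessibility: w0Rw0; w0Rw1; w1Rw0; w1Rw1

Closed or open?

Both r and ¬r appear at w0.

Yes, closed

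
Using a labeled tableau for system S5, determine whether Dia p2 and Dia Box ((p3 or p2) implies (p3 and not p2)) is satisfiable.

1. Dia p2 and Dia Box ((p3 or p2) implies (p3 and not p2)), w0
2. Dia p2, w0
3. Dia Box ((p3 or p2) implies (p3 and not p2)), w0
4. p2, w1
5. Box ((p3 or p2) implies (p3 and not p2)), w2
6. (p3 or p2) implies (p3 and not p2), w0
7. (p3 or p2) implies (p3 and not p2), w1
8. (p3 or p2) implies (p3 and not p2), w2
9. p3 and not p2, w0
10. p3, w0
11. not p2, w0
12. p3 and not p2, w1
13. p3, w1
14. not p2, w1
Accessibility: w0Rw0, w0Rw1, w0Rw2, w1Rw0, w1Rw1, w1Rw2, w2Rw0, w2Rw1, w2Rw2
Branch closes: p2 and not p2 both at w1.
Every branch closes; the branch above is one of them.

Unsatisfiable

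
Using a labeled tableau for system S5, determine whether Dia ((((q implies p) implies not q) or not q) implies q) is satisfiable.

Yes, satisfiable

1. Dia ((((q implies p) implies not q) or not q) implies q), u
2. (((q implies p) implies not q) or not q) implies q, v   [Dia-rule on 1: fresh world v, uRv]
3. q, v   [implies-rule on 2 (branches; this branch)]
Accessibility: uRu, uRv, vRu, vRv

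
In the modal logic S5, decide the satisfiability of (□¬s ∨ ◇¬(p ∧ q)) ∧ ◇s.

1. (□¬s ∨ ◇¬(p ∧ q)) ∧ ◇s, u
2. □¬s ∨ ◇¬(p ∧ q), u
3. ◇s, u
4. ◇¬(p ∧ q), u
5. s, v
6. ¬(p ∧ q), w
7. ¬q, w
Accessibility: uRu, uRv, uRw, vRu, vRv, vRw, wRu, wRv, wRw

Satisfiable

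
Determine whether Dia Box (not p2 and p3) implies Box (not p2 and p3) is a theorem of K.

Tableau for the negation not (Dia Box (not p2 and p3) implies Box (not p2 and p3)):
1. not (Dia Box (not p2 and p3) implies Box (not p2 and p3)), 0
2. Dia Box (not p2 and p3), 0
3. not Box (not p2 and p3), 0
4. Box (not p2 and p3), 1
5. not (not p2 and p3), 2
6. not p3, 2
Accessibility: 0R1, 0R2
The negation has an open branch (countermodel exists).

No, not valid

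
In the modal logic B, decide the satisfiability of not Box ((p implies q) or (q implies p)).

Unsatisfiable

1. not Box ((p implies q) or (q implies p)), 0
2. not ((p implies q) or (q implies p)), 1   [neg-Box-rule on 1: fresh world 1, 0R1]
3. not (p implies q), 1   [neg-or-rule on 2]
4. not (q implies p), 1   [neg-or-rule on 2]
5. p, 1   [neg-implies-rule on 3]
6. not q, 1   [neg-implies-rule on 3]
7. q, 1   [neg-implies-rule on 4]
8. not p, 1   [neg-implies-rule on 4]
Accessibility: 0R0, 0R1, 1R0, 1R1
Branch closes: q and not q both at 1.
(One branch shown.) All branches close.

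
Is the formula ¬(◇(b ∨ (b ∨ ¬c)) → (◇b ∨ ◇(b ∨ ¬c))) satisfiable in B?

1. ¬(◇(b ∨ (b ∨ ¬c)) → (◇b ∨ ◇(b ∨ ¬c))), w0
2. ◇(b ∨ (b ∨ ¬c)), w0   [¬→-rule on 1]
3. ¬(◇b ∨ ◇(b ∨ ¬c)), w0   [¬→-rule on 1]
4. ¬◇b, w0   [¬∨-rule on 3]
5. ¬◇(b ∨ ¬c), w0   [¬∨-rule on 3]
6. ¬b, w0   [¬◇-rule on 4 via w0Rw0]
7. ¬(b ∨ ¬c), w0   [¬◇-rule on 5 via w0Rw0]
8. c, w0   [¬∨-rule on 7]
9. b ∨ (b ∨ ¬c), w1   [◇-rule on 2: fresh world w1, w0Rw1]
10. ¬b, w1   [¬◇-rule on 4 via w0Rw1]
11. ¬(b ∨ ¬c), w1   [¬◇-rule on 5 via w0Rw1]
12. c, w1   [¬∨-rule on 11]
13. b ∨ ¬c, w1   [∨-rule on 9 (branches; this branch)]
14. ¬c, w1   [∨-rule on 13 (branches; this branch)]
Accessibility: w0Rw0, w0Rw1, w1Rw0, w1Rw1
Branch closes: c and ¬c both at w1.
(One branch shown.) All branches close.

Unsatisfiable (every branch closes)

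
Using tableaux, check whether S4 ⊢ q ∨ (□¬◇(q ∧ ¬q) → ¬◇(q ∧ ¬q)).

Valid

Tableau for the negation ¬(q ∨ (□¬◇(q ∧ ¬q) → ¬◇(q ∧ ¬q))):
1. ¬(q ∨ (□¬◇(q ∧ ¬q) → ¬◇(q ∧ ¬q))), 0
2. ¬q, 0
3. ¬(□¬◇(q ∧ ¬q) → ¬◇(q ∧ ¬q)), 0
4. □¬◇(q ∧ ¬q), 0
5. ◇(q ∧ ¬q), 0
6. ¬◇(q ∧ ¬q), 0
7. ¬(q ∧ ¬q), 0
8. q ∧ ¬q, 1
9. q, 1
10. ¬q, 1
Accessibility: 0R0, 0R1, 1R1
Branch closes: q and ¬q both at 1.
All branches of the negation close; one closing branch shown above.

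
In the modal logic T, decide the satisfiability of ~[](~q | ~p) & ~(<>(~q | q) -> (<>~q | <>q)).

1. ~[](~q | ~p) & ~(<>(~q | q) -> (<>~q | <>q)), 0
2. ~[](~q | ~p), 0
3. ~(<>(~q | q) -> (<>~q | <>q)), 0
4. <>(~q | q), 0
5. ~(<>~q | <>q), 0
6. ~<>~q, 0
7. ~<>q, 0
8. q, 0
9. ~q, 0
Accessibility: 0R0
Branch closes: q and ~q both at 0.
Every branch closes; the branch above is one of them.

Unsatisfiable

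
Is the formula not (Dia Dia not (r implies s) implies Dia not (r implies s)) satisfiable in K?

Yes, satisfiable

1. not (Dia Dia not (r implies s) implies Dia not (r implies s)), 0
2. Dia Dia not (r implies s), 0   [neg-implies-rule on 1]
3. not Dia not (r implies s), 0   [neg-implies-rule on 1]
4. Dia not (r implies s), 1   [Dia-rule on 2: fresh world 1, 0R1]
5. r implies s, 1   [neg-Dia-rule on 3 via 0R1]
6. s, 1   [implies-rule on 5 (branches; this branch)]
7. not (r implies s), 2   [Dia-rule on 4: fresh world 2, 1R2]
8. r, 2   [neg-implies-rule on 7]
9. not s, 2   [neg-implies-rule on 7]
Accessibility: 0R1, 1R2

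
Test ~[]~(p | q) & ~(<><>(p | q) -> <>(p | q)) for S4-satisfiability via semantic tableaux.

1. ~[]~(p | q) & ~(<><>(p | q) -> <>(p | q)), 0
2. ~[]~(p | q), 0
3. ~(<><>(p | q) -> <>(p | q)), 0
4. <><>(p | q), 0
5. ~<>(p | q), 0
6. ~(p | q), 0
7. ~p, 0
8. ~q, 0
9. p | q, 1
10. ~(p | q), 1
11. ~p, 1
12. ~q, 1
13. q, 1
Accessibility: 0R0, 0R1, 1R1
Branch closes: q and ~q both at 1.
(One branch shown.) All branches close.

Unsatisfiable (every branch closes)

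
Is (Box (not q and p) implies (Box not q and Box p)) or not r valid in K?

Tableau for the negation not ((Box (not q and p) implies (Box not q and Box p)) or not r):
1. not ((Box (not q and p) implies (Box not q and Box p)) or not r), w0
2. not (Box (not q and p) implies (Box not q and Box p)), w0
3. r, w0
4. Box (not q and p), w0
5. not (Box not q and Box p), w0
6. not Box p, w0
7. not p, w1
8. not q and p, w1
9. not q, w1
10. p, w1
Accessibility: w0Rw1
Branch closes: p and not p both at w1.
Every branch of the negation's tableau closes; the branch above is one of them.

Valid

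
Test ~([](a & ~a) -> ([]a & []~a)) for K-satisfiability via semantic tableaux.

1. ~([](a & ~a) -> ([]a & []~a)), u
2. [](a & ~a), u
3. ~([]a & []~a), u
4. ~[]~a, u
5. a, v
6. a & ~a, v
7. ~a, v
Accessibility: uRv
Branch closes: a and ~a both at v.
Every branch closes; the branch above is one of them.

Unsatisfiable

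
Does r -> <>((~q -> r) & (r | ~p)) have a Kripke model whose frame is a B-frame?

1. r -> <>((~q -> r) & (r | ~p)), 0
2. <>((~q -> r) & (r | ~p)), 0
3. (~q -> r) & (r | ~p), 1
4. ~q -> r, 1
5. r | ~p, 1
6. r, 1
7. ~p, 1
Accessibility: 0R0, 0R1, 1R0, 1R1

Yes, satisfiable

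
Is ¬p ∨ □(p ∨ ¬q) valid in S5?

Invalid (countermodel exists)

Tableau for the negation ¬(¬p ∨ □(p ∨ ¬q)):
1. ¬(¬p ∨ □(p ∨ ¬q)), u
2. p, u
3. ¬□(p ∨ ¬q), u
4. ¬(p ∨ ¬q), v
5. ¬p, v
6. q, v
Accessibility: uRu, uRv, vRu, vRv
The negation has an open branch (countermodel exists).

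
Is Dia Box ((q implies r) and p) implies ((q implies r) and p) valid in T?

Tableau for the negation not (Dia Box ((q implies r) and p) implies ((q implies r) and p)):
1. not (Dia Box ((q implies r) and p) implies ((q implies r) and p)), u
2. Dia Box ((q implies r) and p), u   [neg-implies-rule on 1]
3. not ((q implies r) and p), u   [neg-implies-rule on 1]
4. not p, u   [neg-and-rule on 3 (branches; this branch)]
5. Box ((q implies r) and p), v   [Dia-rule on 2: fresh world v, uRv]
6. (q implies r) and p, v   [Box-rule on 5 via vRv]
7. q implies r, v   [and-rule on 6]
8. p, v   [and-rule on 6]
9. r, v   [implies-rule on 7 (branches; this branch)]
Accessibility: uRu, uRv, vRv
The negation has an open branch (countermodel exists).

Invalid (countermodel exists)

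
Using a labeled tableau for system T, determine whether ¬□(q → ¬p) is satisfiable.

Satisfiable (open branch found)

1. ¬□(q → ¬p), u
2. ¬(q → ¬p), v
3. q, v
4. p, v
Accessibility: uRu, uRv, vRv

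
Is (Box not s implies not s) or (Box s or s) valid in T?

Tableau for the negation not ((Box not s implies not s) or (Box s or s)):
1. not ((Box not s implies not s) or (Box s or s)), u
2. not (Box not s implies not s), u   [neg-or-rule on 1]
3. not (Box s or s), u   [neg-or-rule on 1]
4. Box not s, u   [neg-implies-rule on 2]
5. s, u   [neg-implies-rule on 2]
6. not Box s, u   [neg-or-rule on 3]
7. not s, u   [neg-or-rule on 3]
Accessibility: uRu
Branch closes: s and not s both at u.
All branches of the negation close; one closing branch shown above.

Valid in T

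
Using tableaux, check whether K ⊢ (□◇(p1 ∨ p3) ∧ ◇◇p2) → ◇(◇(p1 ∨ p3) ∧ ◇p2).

Tableau for the negation ¬((□◇(p1 ∨ p3) ∧ ◇◇p2) → ◇(◇(p1 ∨ p3) ∧ ◇p2)):
1. ¬((□◇(p1 ∨ p3) ∧ ◇◇p2) → ◇(◇(p1 ∨ p3) ∧ ◇p2)), u
2. □◇(p1 ∨ p3) ∧ ◇◇p2, u
3. ¬◇(◇(p1 ∨ p3) ∧ ◇p2), u
4. □◇(p1 ∨ p3), u
5. ◇◇p2, u
6. ◇p2, v
7. ¬(◇(p1 ∨ p3) ∧ ◇p2), v
8. ◇(p1 ∨ p3), v
9. ¬◇(p1 ∨ p3), v
10. p2, w
11. ¬(p1 ∨ p3), w
12. ¬p1, w
13. ¬p3, w
14. p1 ∨ p3, x
15. ¬(p1 ∨ p3), x
16. ¬p1, x
17. ¬p3, x
18. p3, x
Accessibility: uRv, vRw, vRx
Branch closes: p3 and ¬p3 both at x.
Every branch of the negation's tableau closes; the branch above is one of them.

Valid in K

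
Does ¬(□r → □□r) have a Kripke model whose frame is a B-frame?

Yes, satisfiable

1. ¬(□r → □□r), u
2. □r, u
3. ¬□□r, u
4. r, u
5. ¬□r, v
6. r, v
7. ¬r, w
Accessibility: uRu, uRv, vRu, vRv, vRw, wRv, wRw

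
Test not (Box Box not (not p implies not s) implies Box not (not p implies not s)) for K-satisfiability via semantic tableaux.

Yes, satisfiable

1. not (Box Box not (not p implies not s) implies Box not (not p implies not s)), w0
2. Box Box not (not p implies not s), w0
3. not Box not (not p implies not s), w0
4. not p implies not s, w1
5. Box not (not p implies not s), w1
6. not s, w1
Accessibility: w0Rw1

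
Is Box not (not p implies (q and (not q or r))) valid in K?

Tableau for the negation not Box not (not p implies (q and (not q or r))):
1. not Box not (not p implies (q and (not q or r))), u
2. not p implies (q and (not q or r)), v
3. q and (not q or r), v
4. q, v
5. not q or r, v
6. r, v
Accessibility: uRv
The negation has an open branch (countermodel exists).

Not valid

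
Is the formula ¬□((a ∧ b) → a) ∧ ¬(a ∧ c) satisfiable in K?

Unsatisfiable (every branch closes)

1. ¬□((a ∧ b) → a) ∧ ¬(a ∧ c), w0
2. ¬□((a ∧ b) → a), w0
3. ¬(a ∧ c), w0
4. ¬c, w0
5. ¬((a ∧ b) → a), w1
6. a ∧ b, w1
7. ¬a, w1
8. a, w1
9. b, w1
Accessibility: w0Rw1
Branch closes: a and ¬a both at w1.
(One branch shown.) All branches close.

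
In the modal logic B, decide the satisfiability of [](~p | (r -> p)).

Satisfiable (open branch found)

1. [](~p | (r -> p)), u
2. ~p | (r -> p), u
3. r -> p, u
4. p, u
Accessibility: uRu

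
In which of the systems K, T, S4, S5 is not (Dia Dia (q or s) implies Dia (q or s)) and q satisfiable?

T-tableau for the formula:
1. not (Dia Dia (q or s) implies Dia (q or s)) and q, 0
2. not (Dia Dia (q or s) implies Dia (q or s)), 0   [and-rule on 1]
3. q, 0   [and-rule on 1]
4. Dia Dia (q or s), 0   [neg-implies-rule on 2]
5. not Dia (q or s), 0   [neg-implies-rule on 2]
6. not (q or s), 0   [neg-Dia-rule on 5 via 0R0]
7. not q, 0   [neg-or-rule on 6]
8. not s, 0   [neg-or-rule on 6]
Accessibility: 0R0
Branch closes: q and not q both at 0.
Every branch closes (one shown): unsatisfiable in T, hence also in S4, S5 (every S4/S5-frame is a T-frame).
K-tableau for the formula:
1. not (Dia Dia (q or s) implies Dia (q or s)) and q, 0
2. not (Dia Dia (q or s) implies Dia (q or s)), 0   [and-rule on 1]
3. q, 0   [and-rule on 1]
4. Dia Dia (q or s), 0   [neg-implies-rule on 2]
5. not Dia (q or s), 0   [neg-implies-rule on 2]
6. Dia (q or s), 1   [Dia-rule on 4: fresh world 1, 0R1]
7. not (q or s), 1   [neg-Dia-rule on 5 via 0R1]
8. not q, 1   [neg-or-rule on 7]
9. not s, 1   [neg-or-rule on 7]
10. q or s, 2   [Dia-rule on 6: fresh world 2, 1R2]
11. s, 2   [or-rule on 10 (branches; this branch)]
Accessibility: 0R1, 1R2
Complete open branch: satisfiable in K.

K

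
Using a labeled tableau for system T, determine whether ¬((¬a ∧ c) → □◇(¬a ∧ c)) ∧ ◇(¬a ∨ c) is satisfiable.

1. ¬((¬a ∧ c) → □◇(¬a ∧ c)) ∧ ◇(¬a ∨ c), w0
2. ¬((¬a ∧ c) → □◇(¬a ∧ c)), w0
3. ◇(¬a ∨ c), w0
4. ¬a ∧ c, w0
5. ¬□◇(¬a ∧ c), w0
6. ¬a, w0
7. c, w0
8. ¬a ∨ c, w1
9. c, w1
10. ¬◇(¬a ∧ c), w2
11. ¬(¬a ∧ c), w2
12. ¬c, w2
Accessibility: w0Rw0, w0Rw1, w0Rw2, w1Rw1, w2Rw2

Satisfiable (open branch found)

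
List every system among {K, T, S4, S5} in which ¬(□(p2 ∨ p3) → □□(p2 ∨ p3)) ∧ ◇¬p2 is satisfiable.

K, T

S4-tableau for the formula:
1. ¬(□(p2 ∨ p3) → □□(p2 ∨ p3)) ∧ ◇¬p2, 0
2. ¬(□(p2 ∨ p3) → □□(p2 ∨ p3)), 0
3. ◇¬p2, 0
4. □(p2 ∨ p3), 0
5. ¬□□(p2 ∨ p3), 0
6. p2 ∨ p3, 0
7. p3, 0
8. ¬p2, 1
9. p2 ∨ p3, 1
10. p3, 1
11. ¬□(p2 ∨ p3), 2
12. p2 ∨ p3, 2
13. p3, 2
14. ¬(p2 ∨ p3), 3
15. ¬p2, 3
16. ¬p3, 3
17. p2 ∨ p3, 3
18. p3, 3
Accessibility: 0R0, 0R1, 0R2, 0R3, 1R1, 2R2, 2R3, 3R3
Branch closes: p3 and ¬p3 both at 3.
Every branch closes (one shown): unsatisfiable in S4, hence also in S5 (every S5-frame is an S4-frame).
T-tableau for the formula:
1. ¬(□(p2 ∨ p3) → □□(p2 ∨ p3)) ∧ ◇¬p2, 0
2. ¬(□(p2 ∨ p3) → □□(p2 ∨ p3)), 0
3. ◇¬p2, 0
4. □(p2 ∨ p3), 0
5. ¬□□(p2 ∨ p3), 0
6. p2 ∨ p3, 0
7. p3, 0
8. ¬p2, 1
9. p2 ∨ p3, 1
10. p3, 1
11. ¬□(p2 ∨ p3), 2
12. p2 ∨ p3, 2
13. p3, 2
14. ¬(p2 ∨ p3), 3
15. ¬p2, 3
16. ¬p3, 3
Accessibility: 0R0, 0R1, 0R2, 1R1, 2R2, 2R3, 3R3
Complete open branch: satisfiable in T, hence also in K (this T-model is also a K-model).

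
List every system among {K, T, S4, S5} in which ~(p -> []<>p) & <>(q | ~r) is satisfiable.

K, T, S4

S5-tableau for the formula:
1. ~(p -> []<>p) & <>(q | ~r), u
2. ~(p -> []<>p), u
3. <>(q | ~r), u
4. p, u
5. ~[]<>p, u
6. q | ~r, v
7. ~r, v
8. ~<>p, w
9. ~p, u
Accessibility: uRu, uRv, uRw, vRu, vRv, vRw, wRu, wRv, wRw
Branch closes: p and ~p both at u.
Every branch closes (one shown): unsatisfiable in S5.
S4-tableau for the formula:
1. ~(p -> []<>p) & <>(q | ~r), u
2. ~(p -> []<>p), u
3. <>(q | ~r), u
4. p, u
5. ~[]<>p, u
6. q | ~r, v
7. ~r, v
8. ~<>p, w
9. ~p, w
Accessibility: uRu, uRv, uRw, vRv, wRw
Complete open branch: satisfiable in S4, hence also in K, T (this S4-model is also a K-model and a T-model).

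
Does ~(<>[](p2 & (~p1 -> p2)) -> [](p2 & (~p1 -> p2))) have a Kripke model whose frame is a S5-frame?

1. ~(<>[](p2 & (~p1 -> p2)) -> [](p2 & (~p1 -> p2))), 0
2. <>[](p2 & (~p1 -> p2)), 0
3. ~[](p2 & (~p1 -> p2)), 0
4. [](p2 & (~p1 -> p2)), 1
5. p2 & (~p1 -> p2), 0
6. p2, 0
7. ~p1 -> p2, 0
8. p2 & (~p1 -> p2), 1
9. p2, 1
10. ~p1 -> p2, 1
11. ~(p2 & (~p1 -> p2)), 2
12. p2 & (~p1 -> p2), 2
13. p2, 2
14. ~p1 -> p2, 2
15. ~(~p1 -> p2), 2
16. ~p1, 2
17. ~p2, 2
Accessibility: 0R0, 0R1, 0R2, 1R0, 1R1, 1R2, 2R0, 2R1, 2R2
Branch closes: p2 and ~p2 both at 2.
Every branch closes; the branch above is one of them.

Unsatisfiable (every branch closes)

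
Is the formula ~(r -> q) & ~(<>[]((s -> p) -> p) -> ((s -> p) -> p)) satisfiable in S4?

Satisfiable

1. ~(r -> q) & ~(<>[]((s -> p) -> p) -> ((s -> p) -> p)), 0
2. ~(r -> q), 0
3. ~(<>[]((s -> p) -> p) -> ((s -> p) -> p)), 0
4. r, 0
5. ~q, 0
6. <>[]((s -> p) -> p), 0
7. ~((s -> p) -> p), 0
8. s -> p, 0
9. ~p, 0
10. ~s, 0
11. []((s -> p) -> p), 1
12. (s -> p) -> p, 1
13. p, 1
Accessibility: 0R0, 0R1, 1R1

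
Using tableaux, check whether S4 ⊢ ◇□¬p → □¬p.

No, not valid

Tableau for the negation ¬(◇□¬p → □¬p):
1. ¬(◇□¬p → □¬p), 0
2. ◇□¬p, 0
3. ¬□¬p, 0
4. □¬p, 1
5. ¬p, 1
6. p, 2
Accessibility: 0R0, 0R1, 0R2, 1R1, 2R2
The negation has an open branch (countermodel exists).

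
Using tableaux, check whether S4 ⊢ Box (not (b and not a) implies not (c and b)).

Tableau for the negation not Box (not (b and not a) implies not (c and b)):
1. not Box (not (b and not a) implies not (c and b)), w0
2. not (not (b and not a) implies not (c and b)), w1   [neg-Box-rule on 1: fresh world w1, w0Rw1]
3. not (b and not a), w1   [neg-implies-rule on 2]
4. c and b, w1   [neg-implies-rule on 2]
5. c, w1   [and-rule on 4]
6. b, w1   [and-rule on 4]
7. a, w1   [neg-and-rule on 3 (branches; this branch)]
Accessibility: w0Rw0, w0Rw1, w1Rw1
The negation has an open branch (countermodel exists).

No, not valid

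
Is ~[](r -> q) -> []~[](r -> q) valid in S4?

Tableau for the negation ~(~[](r -> q) -> []~[](r -> q)):
1. ~(~[](r -> q) -> []~[](r -> q)), u
2. ~[](r -> q), u
3. ~[]~[](r -> q), u
4. ~(r -> q), v
5. r, v
6. ~q, v
7. [](r -> q), w
8. r -> q, w
9. q, w
Accessibility: uRu, uRv, uRw, vRv, wRw
The negation has an open branch (countermodel exists).

No, not valid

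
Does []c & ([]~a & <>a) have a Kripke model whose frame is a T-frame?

1. []c & ([]~a & <>a), 0
2. []c, 0
3. []~a & <>a, 0
4. []~a, 0
5. <>a, 0
6. c, 0
7. ~a, 0
8. a, 1
9. c, 1
10. ~a, 1
Accessibility: 0R0, 0R1, 1R1
Branch closes: a and ~a both at 1.
Every branch closes; the branch above is one of them.

Unsatisfiable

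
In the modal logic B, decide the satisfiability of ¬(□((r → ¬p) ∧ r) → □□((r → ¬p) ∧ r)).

1. ¬(□((r → ¬p) ∧ r) → □□((r → ¬p) ∧ r)), w0
2. □((r → ¬p) ∧ r), w0
3. ¬□□((r → ¬p) ∧ r), w0
4. (r → ¬p) ∧ r, w0
5. r → ¬p, w0
6. r, w0
7. ¬p, w0
8. ¬□((r → ¬p) ∧ r), w1
9. (r → ¬p) ∧ r, w1
10. r → ¬p, w1
11. r, w1
12. ¬p, w1
13. ¬((r → ¬p) ∧ r), w2
14. ¬r, w2
Accessibility: w0Rw0, w0Rw1, w1Rw0, w1Rw1, w1Rw2, w2Rw1, w2Rw2

Satisfiable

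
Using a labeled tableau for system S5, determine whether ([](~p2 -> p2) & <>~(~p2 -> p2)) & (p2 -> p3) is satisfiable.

1. ([](~p2 -> p2) & <>~(~p2 -> p2)) & (p2 -> p3), w0
2. [](~p2 -> p2) & <>~(~p2 -> p2), w0
3. p2 -> p3, w0
4. [](~p2 -> p2), w0
5. <>~(~p2 -> p2), w0
6. ~p2 -> p2, w0
7. p3, w0
8. p2, w0
9. ~(~p2 -> p2), w1
10. ~p2, w1
11. ~p2 -> p2, w1
12. p2, w1
Accessibility: w0Rw0, w0Rw1, w1Rw0, w1Rw1
Branch closes: p2 and ~p2 both at w1.
Every branch closes; the branch above is one of them.

Unsatisfiable (every branch closes)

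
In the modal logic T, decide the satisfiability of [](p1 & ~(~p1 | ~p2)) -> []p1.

1. [](p1 & ~(~p1 | ~p2)) -> []p1, 0
2. []p1, 0
3. p1, 0
Accessibility: 0R0

Yes, satisfiable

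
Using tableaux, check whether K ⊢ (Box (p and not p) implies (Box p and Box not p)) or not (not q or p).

Yes, valid

Tableau for the negation not ((Box (p and not p) implies (Box p and Box not p)) or not (not q or p)):
1. not ((Box (p and not p) implies (Box p and Box not p)) or not (not q or p)), w0
2. not (Box (p and not p) implies (Box p and Box not p)), w0   [neg-or-rule on 1]
3. not q or p, w0   [neg-or-rule on 1]
4. Box (p and not p), w0   [neg-implies-rule on 2]
5. not (Box p and Box not p), w0   [neg-implies-rule on 2]
6. p, w0   [or-rule on 3 (branches; this branch)]
7. not Box not p, w0   [neg-and-rule on 5 (branches; this branch)]
8. p, w1   [neg-Box-rule on 7: fresh world w1, w0Rw1]
9. p and not p, w1   [Box-rule on 4 via w0Rw1]
10. not p, w1   [and-rule on 9]
Accessibility: w0Rw1
Branch closes: p and not p both at w1.
Every branch of the negation's tableau closes; the branch above is one of them.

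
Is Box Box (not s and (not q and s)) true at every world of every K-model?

Not valid

Tableau for the negation not Box Box (not s and (not q and s)):
1. not Box Box (not s and (not q and s)), 0
2. not Box (not s and (not q and s)), 1
3. not (not s and (not q and s)), 2
4. not (not q and s), 2
5. not s, 2
Accessibility: 0R1, 1R2
The negation has an open branch (countermodel exists).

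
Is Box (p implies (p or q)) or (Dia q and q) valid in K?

Tableau for the negation not (Box (p implies (p or q)) or (Dia q and q)):
1. not (Box (p implies (p or q)) or (Dia q and q)), 0
2. not Box (p implies (p or q)), 0
3. not (Dia q and q), 0
4. not q, 0
5. not (p implies (p or q)), 1
6. p, 1
7. not (p or q), 1
8. not p, 1
9. not q, 1
Accessibility: 0R1
Branch closes: p and not p both at 1.
All branches of the negation close; one closing branch shown above.

Valid in K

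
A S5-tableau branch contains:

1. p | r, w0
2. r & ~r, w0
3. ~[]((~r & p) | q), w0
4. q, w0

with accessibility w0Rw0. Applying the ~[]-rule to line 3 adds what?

a fresh world w1 with w0Rw1, and ~((~r & p) | q) at w1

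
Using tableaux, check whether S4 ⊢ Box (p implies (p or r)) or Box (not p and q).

Tableau for the negation not (Box (p implies (p or r)) or Box (not p and q)):
1. not (Box (p implies (p or r)) or Box (not p and q)), w0
2. not Box (p implies (p or r)), w0   [neg-or-rule on 1]
3. not Box (not p and q), w0   [neg-or-rule on 1]
4. not (p implies (p or r)), w1   [neg-Box-rule on 2: fresh world w1, w0Rw1]
5. p, w1   [neg-implies-rule on 4]
6. not (p or r), w1   [neg-implies-rule on 4]
7. not p, w1   [neg-or-rule on 6]
8. not r, w1   [neg-or-rule on 6]
Accessibility: w0Rw0, w0Rw1, w1Rw1
Branch closes: p and not p both at w1.
All branches of the negation close; one closing branch shown above.

Yes, valid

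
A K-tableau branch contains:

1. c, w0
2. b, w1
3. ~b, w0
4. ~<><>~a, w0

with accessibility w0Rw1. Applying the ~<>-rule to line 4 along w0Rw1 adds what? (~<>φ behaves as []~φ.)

~<>φ behaves as []~φ: propagate the negated body to each accessible world.

~<>~a, w1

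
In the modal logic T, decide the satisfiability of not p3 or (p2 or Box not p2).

1. not p3 or (p2 or Box not p2), w0
2. p2 or Box not p2, w0
3. Box not p2, w0
4. not p2, w0
Accessibility: w0Rw0

Satisfiable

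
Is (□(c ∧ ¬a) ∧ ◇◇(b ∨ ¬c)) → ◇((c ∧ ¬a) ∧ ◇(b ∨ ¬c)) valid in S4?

Valid in S4

Tableau for the negation ¬((□(c ∧ ¬a) ∧ ◇◇(b ∨ ¬c)) → ◇((c ∧ ¬a) ∧ ◇(b ∨ ¬c))):
1. ¬((□(c ∧ ¬a) ∧ ◇◇(b ∨ ¬c)) → ◇((c ∧ ¬a) ∧ ◇(b ∨ ¬c))), u
2. □(c ∧ ¬a) ∧ ◇◇(b ∨ ¬c), u   [¬→-rule on 1]
3. ¬◇((c ∧ ¬a) ∧ ◇(b ∨ ¬c)), u   [¬→-rule on 1]
4. □(c ∧ ¬a), u   [∧-rule on 2]
5. ◇◇(b ∨ ¬c), u   [∧-rule on 2]
6. ¬((c ∧ ¬a) ∧ ◇(b ∨ ¬c)), u   [¬◇-rule on 3 via uRu]
7. c ∧ ¬a, u   [□-rule on 4 via uRu]
8. c, u   [∧-rule on 7]
9. ¬a, u   [∧-rule on 7]
10. ¬◇(b ∨ ¬c), u   [¬∧-rule on 6 (branches; this branch)]
11. ¬(b ∨ ¬c), u   [¬◇-rule on 10 via uRu]
12. ¬b, u   [¬∨-rule on 11]
13. ◇(b ∨ ¬c), v   [◇-rule on 5: fresh world v, uRv]
14. ¬((c ∧ ¬a) ∧ ◇(b ∨ ¬c)), v   [¬◇-rule on 3 via uRv]
15. c ∧ ¬a, v   [□-rule on 4 via uRv]
16. c, v   [∧-rule on 15]
17. ¬a, v   [∧-rule on 15]
18. ¬(b ∨ ¬c), v   [¬◇-rule on 10 via uRv]
19. ¬b, v   [¬∨-rule on 18]
20. ¬◇(b ∨ ¬c), v   [¬∧-rule on 14 (branches; this branch)]
21. b ∨ ¬c, w   [◇-rule on 13: fresh world w, vRw]
22. ¬((c ∧ ¬a) ∧ ◇(b ∨ ¬c)), w   [¬◇-rule on 3 via uRw]
23. c ∧ ¬a, w   [□-rule on 4 via uRw]
24. c, w   [∧-rule on 23]
25. ¬a, w   [∧-rule on 23]
26. ¬(b ∨ ¬c), w   [¬◇-rule on 10 via uRw]
27. ¬b, w   [¬∨-rule on 26]
28. ¬c, w   [∨-rule on 21 (branches; this branch)]
Accessibility: uRu, uRv, uRw, vRv, vRw, wRw
Branch closes: c and ¬c both at w.
All branches of the negation close; one closing branch shown above.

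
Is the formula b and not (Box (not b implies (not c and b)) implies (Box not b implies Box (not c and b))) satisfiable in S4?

1. b and not (Box (not b implies (not c and b)) implies (Box not b implies Box (not c and b))), 0
2. b, 0   [and-rule on 1]
3. not (Box (not b implies (not c and b)) implies (Box not b implies Box (not c and b))), 0   [and-rule on 1]
4. Box (not b implies (not c and b)), 0   [neg-implies-rule on 3]
5. not (Box not b implies Box (not c and b)), 0   [neg-implies-rule on 3]
6. Box not b, 0   [neg-implies-rule on 5]
7. not Box (not c and b), 0   [neg-implies-rule on 5]
8. not b implies (not c and b), 0   [Box-rule on 4 via 0R0]
9. not b, 0   [Box-rule on 6 via 0R0]
Accessibility: 0R0
Branch closes: b and not b both at 0.
All branches of the tableau close; one closing branch shown above.

Unsatisfiable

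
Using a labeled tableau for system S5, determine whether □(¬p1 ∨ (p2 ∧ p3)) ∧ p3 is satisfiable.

1. □(¬p1 ∨ (p2 ∧ p3)) ∧ p3, 0
2. □(¬p1 ∨ (p2 ∧ p3)), 0   [∧-rule on 1]
3. p3, 0   [∧-rule on 1]
4. ¬p1 ∨ (p2 ∧ p3), 0   [□-rule on 2 via 0R0]
5. p2 ∧ p3, 0   [∨-rule on 4 (branches; this branch)]
6. p2, 0   [∧-rule on 5]
Accessibility: 0R0

Yes, satisfiable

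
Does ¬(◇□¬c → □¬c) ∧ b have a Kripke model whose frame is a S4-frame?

Satisfiable

1. ¬(◇□¬c → □¬c) ∧ b, u
2. ¬(◇□¬c → □¬c), u
3. b, u
4. ◇□¬c, u
5. ¬□¬c, u
6. □¬c, v
7. ¬c, v
8. c, w
Accessibility: uRu, uRv, uRw, vRv, wRw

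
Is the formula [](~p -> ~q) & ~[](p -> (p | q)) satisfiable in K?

1. [](~p -> ~q) & ~[](p -> (p | q)), 0
2. [](~p -> ~q), 0   [&-rule on 1]
3. ~[](p -> (p | q)), 0   [&-rule on 1]
4. ~(p -> (p | q)), 1   [~[]-rule on 3: fresh world 1, 0R1]
5. p, 1   [~->-rule on 4]
6. ~(p | q), 1   [~->-rule on 4]
7. ~p, 1   [~|-rule on 6]
8. ~q, 1   [~|-rule on 6]
Accessibility: 0R1
Branch closes: p and ~p both at 1.
(One branch shown.) All branches close.

Unsatisfiable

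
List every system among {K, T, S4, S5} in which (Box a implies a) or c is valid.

T, S4, S5

K-tableau for the negation not ((Box a implies a) or c):
1. not ((Box a implies a) or c), 0
2. not (Box a implies a), 0
3. not c, 0
4. Box a, 0
5. not a, 0
Complete open branch: countermodel on a K-frame, so not valid in K.
T-tableau for the negation not ((Box a implies a) or c):
1. not ((Box a implies a) or c), 0
2. not (Box a implies a), 0
3. not c, 0
4. Box a, 0
5. not a, 0
6. a, 0
Accessibility: 0R0
Branch closes: a and not a both at 0.
Every branch closes (one shown): valid in T, hence also in S4, S5 (every theorem of T is a theorem of S4 and S5).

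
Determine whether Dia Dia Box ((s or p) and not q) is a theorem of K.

No, not valid

Tableau for the negation not Dia Dia Box ((s or p) and not q):
1. not Dia Dia Box ((s or p) and not q), w0
The negation has an open branch (countermodel exists).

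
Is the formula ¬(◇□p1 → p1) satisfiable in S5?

No, unsatisfiable

1. ¬(◇□p1 → p1), 0
2. ◇□p1, 0   [¬→-rule on 1]
3. ¬p1, 0   [¬→-rule on 1]
4. □p1, 1   [◇-rule on 2: fresh world 1, 0R1]
5. p1, 0   [□-rule on 4 via 1R0]
Accessibility: 0R0, 0R1, 1R0, 1R1
Branch closes: p1 and ¬p1 both at 0.
All branches of the tableau close; one closing branch shown above.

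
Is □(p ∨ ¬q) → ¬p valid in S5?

Tableau for the negation ¬(□(p ∨ ¬q) → ¬p):
1. ¬(□(p ∨ ¬q) → ¬p), 0
2. □(p ∨ ¬q), 0   [¬→-rule on 1]
3. p, 0   [¬→-rule on 1]
4. p ∨ ¬q, 0   [□-rule on 2 via 0R0]
5. ¬q, 0   [∨-rule on 4 (branches; this branch)]
Accessibility: 0R0
The negation has an open branch (countermodel exists).

Not valid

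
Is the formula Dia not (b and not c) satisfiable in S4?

Yes, satisfiable

1. Dia not (b and not c), w0
2. not (b and not c), w1   [Dia-rule on 1: fresh world w1, w0Rw1]
3. c, w1   [neg-and-rule on 2 (branches; this branch)]
Accessibility: w0Rw0, w0Rw1, w1Rw1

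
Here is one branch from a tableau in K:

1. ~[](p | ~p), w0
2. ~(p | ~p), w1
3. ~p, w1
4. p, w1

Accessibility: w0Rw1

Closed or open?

Both p and ~p appear at w1.

Closed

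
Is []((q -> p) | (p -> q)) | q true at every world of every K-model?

Valid

Tableau for the negation ~([]((q -> p) | (p -> q)) | q):
1. ~([]((q -> p) | (p -> q)) | q), 0
2. ~[]((q -> p) | (p -> q)), 0
3. ~q, 0
4. ~((q -> p) | (p -> q)), 1
5. ~(q -> p), 1
6. ~(p -> q), 1
7. q, 1
8. ~p, 1
9. p, 1
10. ~q, 1
Accessibility: 0R1
Branch closes: p and ~p both at 1.
All branches of the negation close; one closing branch shown above.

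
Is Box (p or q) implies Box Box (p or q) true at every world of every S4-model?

Yes, valid

Tableau for the negation not (Box (p or q) implies Box Box (p or q)):
1. not (Box (p or q) implies Box Box (p or q)), w0
2. Box (p or q), w0
3. not Box Box (p or q), w0
4. p or q, w0
5. q, w0
6. not Box (p or q), w1
7. p or q, w1
8. q, w1
9. not (p or q), w2
10. not p, w2
11. not q, w2
12. p or q, w2
13. q, w2
Accessibility: w0Rw0, w0Rw1, w0Rw2, w1Rw1, w1Rw2, w2Rw2
Branch closes: q and not q both at w2.
All branches of the negation close; one closing branch shown above.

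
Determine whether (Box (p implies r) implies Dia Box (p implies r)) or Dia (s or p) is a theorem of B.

Valid in B

Tableau for the negation not ((Box (p implies r) implies Dia Box (p implies r)) or Dia (s or p)):
1. not ((Box (p implies r) implies Dia Box (p implies r)) or Dia (s or p)), w0
2. not (Box (p implies r) implies Dia Box (p implies r)), w0
3. not Dia (s or p), w0
4. Box (p implies r), w0
5. not Dia Box (p implies r), w0
6. not (s or p), w0
7. not s, w0
8. not p, w0
9. p implies r, w0
10. not Box (p implies r), w0
11. r, w0
12. not (p implies r), w1
13. p, w1
14. not r, w1
15. not (s or p), w1
16. not s, w1
17. not p, w1
Accessibility: w0Rw0, w0Rw1, w1Rw0, w1Rw1
Branch closes: p and not p both at w1.
All branches of the negation close; one closing branch shown above.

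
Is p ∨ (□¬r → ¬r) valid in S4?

Yes, valid

Tableau for the negation ¬(p ∨ (□¬r → ¬r)):
1. ¬(p ∨ (□¬r → ¬r)), u
2. ¬p, u   [¬∨-rule on 1]
3. ¬(□¬r → ¬r), u   [¬∨-rule on 1]
4. □¬r, u   [¬→-rule on 3]
5. r, u   [¬→-rule on 3]
6. ¬r, u   [□-rule on 4 via uRu]
Accessibility: uRu
Branch closes: r and ¬r both at u.
All branches of the negation close; one closing branch shown above.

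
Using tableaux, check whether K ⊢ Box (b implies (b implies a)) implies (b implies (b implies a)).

Tableau for the negation not (Box (b implies (b implies a)) implies (b implies (b implies a))):
1. not (Box (b implies (b implies a)) implies (b implies (b implies a))), 0
2. Box (b implies (b implies a)), 0   [neg-implies-rule on 1]
3. not (b implies (b implies a)), 0   [neg-implies-rule on 1]
4. b, 0   [neg-implies-rule on 3]
5. not (b implies a), 0   [neg-implies-rule on 3]
6. not a, 0   [neg-implies-rule on 5]
The negation has an open branch (countermodel exists).

Not valid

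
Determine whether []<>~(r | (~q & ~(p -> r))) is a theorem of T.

Tableau for the negation ~[]<>~(r | (~q & ~(p -> r))):
1. ~[]<>~(r | (~q & ~(p -> r))), w0
2. ~<>~(r | (~q & ~(p -> r))), w1
3. r | (~q & ~(p -> r)), w1
4. ~q & ~(p -> r), w1
5. ~q, w1
6. ~(p -> r), w1
7. p, w1
8. ~r, w1
Accessibility: w0Rw0, w0Rw1, w1Rw1
The negation has an open branch (countermodel exists).

Not valid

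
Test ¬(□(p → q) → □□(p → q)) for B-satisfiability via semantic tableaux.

1. ¬(□(p → q) → □□(p → q)), u
2. □(p → q), u
3. ¬□□(p → q), u
4. p → q, u
5. q, u
6. ¬□(p → q), v
7. p → q, v
8. q, v
9. ¬(p → q), w
10. p, w
11. ¬q, w
Accessibility: uRu, uRv, vRu, vRv, vRw, wRv, wRw

Yes, satisfiable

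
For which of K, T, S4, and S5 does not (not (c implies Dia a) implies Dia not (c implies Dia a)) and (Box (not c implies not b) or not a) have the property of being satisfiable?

K-tableau for the formula:
1. not (not (c implies Dia a) implies Dia not (c implies Dia a)) and (Box (not c implies not b) or not a), u
2. not (not (c implies Dia a) implies Dia not (c implies Dia a)), u   [and-rule on 1]
3. Box (not c implies not b) or not a, u   [and-rule on 1]
4. not (c implies Dia a), u   [neg-implies-rule on 2]
5. not Dia not (c implies Dia a), u   [neg-implies-rule on 2]
6. c, u   [neg-implies-rule on 4]
7. not Dia a, u   [neg-implies-rule on 4]
8. not a, u   [or-rule on 3 (branches; this branch)]
Complete open branch: satisfiable in K.
T-tableau for the formula:
1. not (not (c implies Dia a) implies Dia not (c implies Dia a)) and (Box (not c implies not b) or not a), u
2. not (not (c implies Dia a) implies Dia not (c implies Dia a)), u   [and-rule on 1]
3. Box (not c implies not b) or not a, u   [and-rule on 1]
4. not (c implies Dia a), u   [neg-implies-rule on 2]
5. not Dia not (c implies Dia a), u   [neg-implies-rule on 2]
6. c, u   [neg-implies-rule on 4]
7. not Dia a, u   [neg-implies-rule on 4]
8. c implies Dia a, u   [neg-Dia-rule on 5 via uRu]
9. not a, u   [neg-Dia-rule on 7 via uRu]
10. Box (not c implies not b), u   [or-rule on 3 (branches; this branch)]
11. not c implies not b, u   [Box-rule on 10 via uRu]
12. Dia a, u   [implies-rule on 8 (branches; this branch)]
13. not b, u   [implies-rule on 11 (branches; this branch)]
14. a, v   [Dia-rule on 12: fresh world v, uRv]
15. c implies Dia a, v   [neg-Dia-rule on 5 via uRv]
16. not a, v   [neg-Dia-rule on 7 via uRv]
Accessibility: uRu, uRv, vRv
Branch closes: a and not a both at v.
Every branch closes (one shown): unsatisfiable in T, hence also in S4, S5 (every S4/S5-frame is a T-frame).

K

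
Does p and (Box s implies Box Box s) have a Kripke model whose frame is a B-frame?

Satisfiable

1. p and (Box s implies Box Box s), w0
2. p, w0
3. Box s implies Box Box s, w0
4. Box Box s, w0
5. Box s, w0
6. s, w0
Accessibility: w0Rw0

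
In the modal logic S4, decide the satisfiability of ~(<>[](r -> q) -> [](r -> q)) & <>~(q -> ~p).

Satisfiable

1. ~(<>[](r -> q) -> [](r -> q)) & <>~(q -> ~p), u
2. ~(<>[](r -> q) -> [](r -> q)), u
3. <>~(q -> ~p), u
4. <>[](r -> q), u
5. ~[](r -> q), u
6. ~(q -> ~p), v
7. q, v
8. p, v
9. [](r -> q), w
10. r -> q, w
11. q, w
12. ~(r -> q), x
13. r, x
14. ~q, x
Accessibility: uRu, uRv, uRw, uRx, vRv, wRw, xRx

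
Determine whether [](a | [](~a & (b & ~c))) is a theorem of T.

No, not valid

Tableau for the negation ~[](a | [](~a & (b & ~c))):
1. ~[](a | [](~a & (b & ~c))), u
2. ~(a | [](~a & (b & ~c))), v
3. ~a, v
4. ~[](~a & (b & ~c)), v
5. ~(~a & (b & ~c)), w
6. ~(b & ~c), w
7. c, w
Accessibility: uRu, uRv, vRv, vRw, wRw
The negation has an open branch (countermodel exists).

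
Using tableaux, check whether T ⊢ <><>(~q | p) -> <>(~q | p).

Tableau for the negation ~(<><>(~q | p) -> <>(~q | p)):
1. ~(<><>(~q | p) -> <>(~q | p)), 0
2. <><>(~q | p), 0   [~->-rule on 1]
3. ~<>(~q | p), 0   [~->-rule on 1]
4. ~(~q | p), 0   [~<>-rule on 3 via 0R0]
5. q, 0   [~|-rule on 4]
6. ~p, 0   [~|-rule on 4]
7. <>(~q | p), 1   [<>-rule on 2: fresh world 1, 0R1]
8. ~(~q | p), 1   [~<>-rule on 3 via 0R1]
9. q, 1   [~|-rule on 8]
10. ~p, 1   [~|-rule on 8]
11. ~q | p, 2   [<>-rule on 7: fresh world 2, 1R2]
12. p, 2   [|-rule on 11 (branches; this branch)]
Accessibility: 0R0, 0R1, 1R1, 1R2, 2R2
The negation has an open branch (countermodel exists).

Not valid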